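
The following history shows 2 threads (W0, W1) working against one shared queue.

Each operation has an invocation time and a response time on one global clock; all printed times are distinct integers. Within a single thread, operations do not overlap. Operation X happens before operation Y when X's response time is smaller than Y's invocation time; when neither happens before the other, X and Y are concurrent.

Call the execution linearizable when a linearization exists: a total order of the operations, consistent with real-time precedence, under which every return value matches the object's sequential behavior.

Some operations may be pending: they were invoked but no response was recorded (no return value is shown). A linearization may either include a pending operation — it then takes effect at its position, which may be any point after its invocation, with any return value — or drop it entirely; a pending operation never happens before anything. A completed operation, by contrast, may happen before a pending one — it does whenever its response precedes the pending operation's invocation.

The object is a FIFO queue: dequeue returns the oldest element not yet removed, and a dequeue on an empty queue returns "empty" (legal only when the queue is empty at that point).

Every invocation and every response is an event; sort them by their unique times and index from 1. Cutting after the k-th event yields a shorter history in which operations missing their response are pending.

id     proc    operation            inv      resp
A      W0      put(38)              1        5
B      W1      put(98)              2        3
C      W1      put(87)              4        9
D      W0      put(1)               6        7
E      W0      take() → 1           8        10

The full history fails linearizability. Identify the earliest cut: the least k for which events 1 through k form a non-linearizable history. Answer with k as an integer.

10

events 1..9 are linearizable; a witness order is A, B, C, D:
1. A put(38), leaving queue <38>
2. B put(98), leaving queue <38,98>
3. C put(87), leaving queue <38,98,87>
4. D put(1), leaving queue <38,98,87,1>
with event 10 included (E responding at time 10), all real-time-consistent orders fail
e.g. A, B, C, D, E: illegal at step 5, since E take() → 1 cannot apply there
e.g. A, B, D, C, E: illegal at step 5, since E take() → 1 cannot apply there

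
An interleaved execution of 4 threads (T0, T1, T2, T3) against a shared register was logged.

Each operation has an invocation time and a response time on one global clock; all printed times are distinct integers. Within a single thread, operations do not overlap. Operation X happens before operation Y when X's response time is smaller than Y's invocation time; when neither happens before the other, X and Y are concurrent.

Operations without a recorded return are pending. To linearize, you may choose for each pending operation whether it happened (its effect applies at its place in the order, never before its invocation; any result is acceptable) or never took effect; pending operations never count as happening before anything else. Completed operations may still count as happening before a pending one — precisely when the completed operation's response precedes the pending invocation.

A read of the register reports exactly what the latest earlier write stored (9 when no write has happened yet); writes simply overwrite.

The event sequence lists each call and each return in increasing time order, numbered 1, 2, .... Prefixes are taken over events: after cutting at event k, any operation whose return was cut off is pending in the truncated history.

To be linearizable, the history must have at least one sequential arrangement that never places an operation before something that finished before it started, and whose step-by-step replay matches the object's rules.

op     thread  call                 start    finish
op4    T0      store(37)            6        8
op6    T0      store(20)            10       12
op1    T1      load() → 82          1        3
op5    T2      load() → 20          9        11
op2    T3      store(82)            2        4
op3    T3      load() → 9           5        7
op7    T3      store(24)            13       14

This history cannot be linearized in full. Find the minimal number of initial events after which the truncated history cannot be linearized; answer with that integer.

events 1..6 are still linearizable — one witness is op2, op1:
after step 1 (op2 store(82)): value 82
after step 2 (op1 load() → 82): value 82
event 7 — op3's response, time 7 — after it, nothing linearizes
completion choices over the 1 pending operation (op4) were checked; none helps
one such order, op1, op2, op3 (pending dropped), breaks at step 1 where op1 load() → 82 is illegal
one such order, op2, op1, op3 (pending dropped), breaks at step 3 where op3 load() → 9 is illegal

7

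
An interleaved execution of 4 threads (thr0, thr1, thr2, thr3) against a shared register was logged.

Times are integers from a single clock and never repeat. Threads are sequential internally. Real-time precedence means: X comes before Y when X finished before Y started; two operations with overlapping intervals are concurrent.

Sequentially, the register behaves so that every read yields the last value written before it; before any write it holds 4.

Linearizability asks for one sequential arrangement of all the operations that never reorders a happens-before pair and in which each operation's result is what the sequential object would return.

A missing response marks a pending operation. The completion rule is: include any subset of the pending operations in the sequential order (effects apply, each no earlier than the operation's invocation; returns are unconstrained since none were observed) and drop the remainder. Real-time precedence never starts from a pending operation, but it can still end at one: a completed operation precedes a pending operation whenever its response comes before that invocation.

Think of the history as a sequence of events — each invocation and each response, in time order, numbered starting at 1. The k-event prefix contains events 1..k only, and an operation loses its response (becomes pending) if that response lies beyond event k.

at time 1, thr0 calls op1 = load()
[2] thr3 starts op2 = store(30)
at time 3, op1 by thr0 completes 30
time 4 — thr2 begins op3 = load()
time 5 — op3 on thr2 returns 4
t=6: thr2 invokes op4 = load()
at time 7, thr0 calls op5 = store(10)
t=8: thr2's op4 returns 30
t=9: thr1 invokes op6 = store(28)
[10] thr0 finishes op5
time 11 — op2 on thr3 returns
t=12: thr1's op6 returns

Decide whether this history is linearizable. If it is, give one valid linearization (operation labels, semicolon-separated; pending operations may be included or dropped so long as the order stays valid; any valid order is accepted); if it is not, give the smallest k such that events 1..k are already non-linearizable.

already the first 5 events (up to op3's response at time 5) admit no linearization; the first 4 still do
the completed operations (2 total) allow one real-time order; the register replay rejects it
no completion choice of the 1 pending operation (op2) rescues it — every subset was tried
one such order, op1, op3 (pending dropped), breaks at step 1 where op1 load() → 30 is illegal

not linearizable — minimal violating prefix: 5 events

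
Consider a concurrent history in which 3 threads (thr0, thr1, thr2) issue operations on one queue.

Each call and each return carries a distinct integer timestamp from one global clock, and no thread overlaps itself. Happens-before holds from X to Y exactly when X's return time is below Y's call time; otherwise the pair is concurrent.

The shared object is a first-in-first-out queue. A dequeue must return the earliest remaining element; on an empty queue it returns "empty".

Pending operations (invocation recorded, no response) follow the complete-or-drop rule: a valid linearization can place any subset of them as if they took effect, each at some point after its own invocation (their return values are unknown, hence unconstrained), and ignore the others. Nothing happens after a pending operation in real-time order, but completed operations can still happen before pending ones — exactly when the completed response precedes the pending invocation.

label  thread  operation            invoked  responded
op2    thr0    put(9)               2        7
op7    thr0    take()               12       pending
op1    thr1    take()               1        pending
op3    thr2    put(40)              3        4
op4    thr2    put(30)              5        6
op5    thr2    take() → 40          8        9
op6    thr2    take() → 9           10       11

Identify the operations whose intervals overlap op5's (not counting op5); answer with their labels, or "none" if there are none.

op1

concurrent with op5 ([8,9]): every op whose interval crosses 8..9
op1 [1,…): concurrent
op2 [2,7]: before
op3 [3,4]: before
op4 [5,6]: before
op6 [10,11]: after
op7 [12,…): after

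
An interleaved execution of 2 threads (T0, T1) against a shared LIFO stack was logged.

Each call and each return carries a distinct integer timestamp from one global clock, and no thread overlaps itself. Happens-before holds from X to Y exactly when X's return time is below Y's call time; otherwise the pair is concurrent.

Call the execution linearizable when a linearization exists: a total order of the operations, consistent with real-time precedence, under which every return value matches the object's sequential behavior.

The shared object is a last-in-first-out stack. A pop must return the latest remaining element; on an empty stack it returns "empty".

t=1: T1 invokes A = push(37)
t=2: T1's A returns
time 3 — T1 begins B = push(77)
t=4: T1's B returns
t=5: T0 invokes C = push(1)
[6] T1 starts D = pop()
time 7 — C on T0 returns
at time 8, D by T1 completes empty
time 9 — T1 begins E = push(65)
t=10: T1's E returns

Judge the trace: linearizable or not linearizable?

already the first 8 events (up to D's response at time 8) admit no linearization; the first 7 still do
every one of the 2 real-time-consistent orders over 4 completed LIFO stack ops fails the sequential spec
for example A, B, C, D fails at step 4: D pop() → empty is not legal there
for example A, B, D, C fails at step 3: D pop() → empty is not legal there

not linearizable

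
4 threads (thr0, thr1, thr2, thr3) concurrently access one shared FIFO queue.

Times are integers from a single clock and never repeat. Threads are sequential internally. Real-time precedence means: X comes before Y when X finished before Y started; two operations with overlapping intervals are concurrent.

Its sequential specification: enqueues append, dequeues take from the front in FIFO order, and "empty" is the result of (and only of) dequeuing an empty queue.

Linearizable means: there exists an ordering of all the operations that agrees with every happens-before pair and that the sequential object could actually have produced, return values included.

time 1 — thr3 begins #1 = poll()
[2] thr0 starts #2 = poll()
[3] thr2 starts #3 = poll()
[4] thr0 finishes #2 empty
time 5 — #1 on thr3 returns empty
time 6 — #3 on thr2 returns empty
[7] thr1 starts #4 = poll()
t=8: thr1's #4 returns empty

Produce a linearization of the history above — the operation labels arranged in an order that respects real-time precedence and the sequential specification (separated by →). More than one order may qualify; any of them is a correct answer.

1. #1 poll() → empty, leaving queue <>
2. #2 poll() → empty, leaving queue <>
3. #3 poll() → empty, leaving queue <>
4. #4 poll() → empty, leaving queue <>

#1 → #2 → #3 → #4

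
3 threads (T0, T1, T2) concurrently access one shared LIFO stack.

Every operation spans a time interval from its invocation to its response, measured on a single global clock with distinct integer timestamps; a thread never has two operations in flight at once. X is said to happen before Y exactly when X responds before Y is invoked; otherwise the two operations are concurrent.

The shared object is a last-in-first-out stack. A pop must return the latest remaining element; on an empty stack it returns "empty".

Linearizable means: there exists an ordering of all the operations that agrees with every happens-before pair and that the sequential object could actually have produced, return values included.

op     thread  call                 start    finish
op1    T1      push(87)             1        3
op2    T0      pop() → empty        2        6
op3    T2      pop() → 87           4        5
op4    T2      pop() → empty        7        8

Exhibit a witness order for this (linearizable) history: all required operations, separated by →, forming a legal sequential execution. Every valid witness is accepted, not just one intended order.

op1 → op3 → op2 → op4

1. op1 push(87), leaving stack <87>
2. op3 pop() → 87, leaving stack <>
3. op2 pop() → empty, leaving stack <>
4. op4 pop() → empty, leaving stack <>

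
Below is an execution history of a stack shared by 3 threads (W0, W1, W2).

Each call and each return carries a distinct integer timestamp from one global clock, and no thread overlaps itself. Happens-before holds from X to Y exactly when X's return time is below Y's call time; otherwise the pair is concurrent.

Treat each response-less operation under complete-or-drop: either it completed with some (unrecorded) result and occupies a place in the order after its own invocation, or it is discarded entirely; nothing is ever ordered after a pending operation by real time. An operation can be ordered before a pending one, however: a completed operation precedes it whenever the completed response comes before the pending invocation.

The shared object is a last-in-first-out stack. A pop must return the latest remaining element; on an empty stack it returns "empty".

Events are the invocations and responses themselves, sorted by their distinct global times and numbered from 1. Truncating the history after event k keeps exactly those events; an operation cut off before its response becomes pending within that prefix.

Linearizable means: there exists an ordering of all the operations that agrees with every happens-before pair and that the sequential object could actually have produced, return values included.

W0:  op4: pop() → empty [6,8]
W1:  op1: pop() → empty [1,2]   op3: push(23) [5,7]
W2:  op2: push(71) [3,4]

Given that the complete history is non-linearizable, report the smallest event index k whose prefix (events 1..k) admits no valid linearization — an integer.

events 1..7 are linearizable, e.g. via op1, op2, op3:
after step 1 (op1 pop() → empty): stack <>
after step 2 (op2 push(71)): stack <71>
after step 3 (op3 push(23)): stack <71,23>
with event 8 included (op4 responding at time 8), all real-time-consistent orders fail
for example op1, op2, op3, op4 fails at step 4: op4 pop() → empty is not legal there
for example op1, op2, op4, op3 fails at step 3: op4 pop() → empty is not legal there

8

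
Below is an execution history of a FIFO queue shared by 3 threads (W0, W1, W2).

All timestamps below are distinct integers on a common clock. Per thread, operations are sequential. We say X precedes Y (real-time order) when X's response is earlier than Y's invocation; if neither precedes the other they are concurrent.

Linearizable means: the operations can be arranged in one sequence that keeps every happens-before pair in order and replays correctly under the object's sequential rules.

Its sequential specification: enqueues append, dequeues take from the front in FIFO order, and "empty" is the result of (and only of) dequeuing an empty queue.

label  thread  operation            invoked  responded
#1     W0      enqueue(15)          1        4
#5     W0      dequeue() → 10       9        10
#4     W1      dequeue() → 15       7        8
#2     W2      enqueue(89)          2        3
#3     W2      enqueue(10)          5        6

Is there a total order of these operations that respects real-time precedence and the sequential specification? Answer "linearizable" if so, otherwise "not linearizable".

not linearizable

the violation lands at event 10, #5's response at time 10: events 1..9 linearize, events 1..10 do not
no legal order exists: 2 real-time-consistent candidates over 5 completed FIFO queue operations, all rejected
for example #1, #2, #3, #4, #5 fails at step 5: #5 dequeue() → 10 is not legal there
for example #2, #1, #3, #4, #5 fails at step 4: #4 dequeue() → 15 is not legal there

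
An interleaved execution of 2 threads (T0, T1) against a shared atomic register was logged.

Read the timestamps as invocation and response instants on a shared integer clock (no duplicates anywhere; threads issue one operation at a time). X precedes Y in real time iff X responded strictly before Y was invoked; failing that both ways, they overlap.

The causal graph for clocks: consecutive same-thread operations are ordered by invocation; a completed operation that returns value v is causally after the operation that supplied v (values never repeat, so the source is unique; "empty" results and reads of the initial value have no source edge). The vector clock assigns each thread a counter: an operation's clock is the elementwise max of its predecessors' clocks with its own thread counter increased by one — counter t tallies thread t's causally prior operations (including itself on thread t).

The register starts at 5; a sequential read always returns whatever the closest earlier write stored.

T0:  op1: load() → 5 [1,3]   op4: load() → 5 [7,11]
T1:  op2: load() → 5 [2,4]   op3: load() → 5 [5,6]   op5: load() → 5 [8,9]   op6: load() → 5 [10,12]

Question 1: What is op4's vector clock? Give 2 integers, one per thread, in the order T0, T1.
(2, 0)

no predecessors for op2 (invoked 2): T1 increments from zero → (0, 1)
no predecessors for op1 (invoked 1): T0 increments from zero → (1, 0)
op3, invoked 5, takes VC(op2)=(0, 1) under max, adds 1 for T1 → (0, 2)
op4, invoked 7, takes VC(op1)=(1, 0) under max, adds 1 for T0 → (2, 0)
op5, invoked 8, takes VC(op3)=(0, 2) under max, adds 1 for T1 → (0, 3)
op6, invoked 10, takes VC(op5)=(0, 3) under max, adds 1 for T1 → (0, 4)
target: VC(op4) = (2, 0)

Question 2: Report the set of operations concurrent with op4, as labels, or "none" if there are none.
op5, op6

concurrent with op4 ([7,11]): every op whose interval crosses 7..11
op1 [1,3]: before
op2 [2,4]: before
op3 [5,6]: before
op5 [8,9]: concurrent
op6 [10,12]: concurrent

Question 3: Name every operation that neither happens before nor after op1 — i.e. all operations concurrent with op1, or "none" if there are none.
op2

op1 spans [1,3]: anything still running between times 1 and 3 counts as concurrent
op2 [2,4]: concurrent
op3 [5,6]: after
op4 [7,11]: after
op5 [8,9]: after
op6 [10,12]: after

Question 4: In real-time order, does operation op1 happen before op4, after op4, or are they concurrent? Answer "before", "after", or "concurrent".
before

op1 spans [1,3], op4 spans [7,11]
resp(op1)=3 < inv(op4)=7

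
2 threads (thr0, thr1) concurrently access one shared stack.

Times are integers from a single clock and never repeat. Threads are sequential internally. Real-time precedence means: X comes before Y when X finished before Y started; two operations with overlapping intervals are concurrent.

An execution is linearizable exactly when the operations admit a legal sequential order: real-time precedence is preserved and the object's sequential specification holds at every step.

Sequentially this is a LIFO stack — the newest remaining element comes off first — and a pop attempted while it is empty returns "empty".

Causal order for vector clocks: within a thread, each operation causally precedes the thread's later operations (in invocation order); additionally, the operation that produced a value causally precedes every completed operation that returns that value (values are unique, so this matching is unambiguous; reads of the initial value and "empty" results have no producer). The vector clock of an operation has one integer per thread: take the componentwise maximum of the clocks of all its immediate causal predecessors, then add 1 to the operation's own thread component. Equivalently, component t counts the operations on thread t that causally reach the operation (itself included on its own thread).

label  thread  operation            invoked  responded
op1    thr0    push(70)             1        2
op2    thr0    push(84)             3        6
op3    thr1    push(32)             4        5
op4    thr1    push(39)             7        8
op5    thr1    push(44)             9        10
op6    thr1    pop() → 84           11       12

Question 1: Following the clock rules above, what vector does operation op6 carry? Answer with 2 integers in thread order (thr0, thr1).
Answer: (2, 4)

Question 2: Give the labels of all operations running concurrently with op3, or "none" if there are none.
Answer: op2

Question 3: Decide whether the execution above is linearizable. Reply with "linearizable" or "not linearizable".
not linearizable

prefix check: 1..11 passes, 1..12 fails once op6's time-12 response joins
no legal order exists: 2 real-time-consistent candidates over 6 completed stack operations, all rejected
e.g. op1, op2, op3, op4, op5, op6: illegal at step 6, since op6 pop() → 84 cannot apply there
e.g. op1, op3, op2, op4, op5, op6: illegal at step 6, since op6 pop() → 84 cannot apply there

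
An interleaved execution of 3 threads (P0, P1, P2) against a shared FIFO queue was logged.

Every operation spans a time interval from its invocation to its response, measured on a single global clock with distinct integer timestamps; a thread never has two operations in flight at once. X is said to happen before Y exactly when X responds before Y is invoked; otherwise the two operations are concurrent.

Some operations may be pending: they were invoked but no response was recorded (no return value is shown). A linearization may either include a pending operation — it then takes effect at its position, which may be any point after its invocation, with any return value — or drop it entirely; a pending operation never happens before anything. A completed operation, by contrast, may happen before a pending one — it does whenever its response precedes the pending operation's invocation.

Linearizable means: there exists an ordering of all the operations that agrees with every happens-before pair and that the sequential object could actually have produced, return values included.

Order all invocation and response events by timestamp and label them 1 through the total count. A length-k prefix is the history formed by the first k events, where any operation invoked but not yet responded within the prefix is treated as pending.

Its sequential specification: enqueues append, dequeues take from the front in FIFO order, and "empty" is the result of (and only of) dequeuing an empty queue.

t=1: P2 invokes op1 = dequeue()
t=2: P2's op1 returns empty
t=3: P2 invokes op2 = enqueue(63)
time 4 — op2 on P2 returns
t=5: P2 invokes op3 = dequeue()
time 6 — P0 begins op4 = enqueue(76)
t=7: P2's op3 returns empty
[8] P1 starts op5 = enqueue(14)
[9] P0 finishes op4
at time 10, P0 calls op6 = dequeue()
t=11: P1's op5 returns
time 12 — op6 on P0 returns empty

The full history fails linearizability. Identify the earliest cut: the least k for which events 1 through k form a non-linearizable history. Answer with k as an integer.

7

a valid linearization of events 1..6 exists, for instance op1, op2:
1. op1 dequeue() → empty, leaving queue <>
2. op2 enqueue(63), leaving queue <63>
adding event 7 (op3 responds at 7) leaves no legal real-time order
every completion of the 1 pending operation (op4) was checked; none linearizes
e.g. op1, op2, op3 (pending dropped): illegal at step 3, since op3 dequeue() → empty cannot apply there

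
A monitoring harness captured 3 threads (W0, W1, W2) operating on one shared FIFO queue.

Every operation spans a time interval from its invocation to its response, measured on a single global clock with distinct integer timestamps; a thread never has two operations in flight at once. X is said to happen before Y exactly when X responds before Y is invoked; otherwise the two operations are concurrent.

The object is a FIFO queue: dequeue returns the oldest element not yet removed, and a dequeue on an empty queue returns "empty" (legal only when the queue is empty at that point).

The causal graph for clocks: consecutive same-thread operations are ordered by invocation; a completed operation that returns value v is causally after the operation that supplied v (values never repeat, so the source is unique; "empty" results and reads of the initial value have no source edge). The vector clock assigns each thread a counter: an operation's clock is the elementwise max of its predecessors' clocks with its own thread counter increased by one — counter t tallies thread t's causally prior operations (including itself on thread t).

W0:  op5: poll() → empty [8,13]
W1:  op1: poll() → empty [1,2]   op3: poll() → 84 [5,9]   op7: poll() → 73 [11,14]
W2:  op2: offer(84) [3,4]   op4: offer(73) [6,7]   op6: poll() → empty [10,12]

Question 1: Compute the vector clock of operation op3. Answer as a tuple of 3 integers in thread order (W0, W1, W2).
root op op2, invoked 3: fresh clock plus W2's own tick → (0, 0, 1)
root op op1, invoked 1: fresh clock plus W1's own tick → (0, 1, 0)
root op op5, invoked 8: fresh clock plus W0's own tick → (1, 0, 0)
invoked at 6, op4 merges VC(op2)=(0, 0, 1) and bumps W2's slot → (0, 0, 2)
invoked at 10, op6 merges VC(op4)=(0, 0, 2) and bumps W2's slot → (0, 0, 3)
invoked at 5, op3 merges VC(op1)=(0, 1, 0), VC(op2)=(0, 0, 1) and bumps W1's slot → (0, 2, 1)
invoked at 11, op7 merges VC(op3)=(0, 2, 1), VC(op4)=(0, 0, 2) and bumps W1's slot → (0, 3, 2)
target: VC(op3) = (0, 2, 1)

(0, 2, 1)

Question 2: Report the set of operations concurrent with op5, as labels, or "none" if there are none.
overlap test against op5 [8,13]: concurrent iff the interval meets 8..13
op1 [1,2]: before
op2 [3,4]: before
op3 [5,9]: concurrent
op4 [6,7]: before
op6 [10,12]: concurrent
op7 [11,14]: concurrent

op3, op6, op7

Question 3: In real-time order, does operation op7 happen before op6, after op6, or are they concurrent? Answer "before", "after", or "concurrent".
op7 spans [11,14], op6 spans [10,12]
the intervals overlap in both directions

concurrent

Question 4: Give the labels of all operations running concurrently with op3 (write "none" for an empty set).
op3 runs from 5 to 9; window-overlapping ops are concurrent
op1 [1,2]: before
op2 [3,4]: before
op4 [6,7]: concurrent
op5 [8,13]: concurrent
op6 [10,12]: after
op7 [11,14]: after

op4, op5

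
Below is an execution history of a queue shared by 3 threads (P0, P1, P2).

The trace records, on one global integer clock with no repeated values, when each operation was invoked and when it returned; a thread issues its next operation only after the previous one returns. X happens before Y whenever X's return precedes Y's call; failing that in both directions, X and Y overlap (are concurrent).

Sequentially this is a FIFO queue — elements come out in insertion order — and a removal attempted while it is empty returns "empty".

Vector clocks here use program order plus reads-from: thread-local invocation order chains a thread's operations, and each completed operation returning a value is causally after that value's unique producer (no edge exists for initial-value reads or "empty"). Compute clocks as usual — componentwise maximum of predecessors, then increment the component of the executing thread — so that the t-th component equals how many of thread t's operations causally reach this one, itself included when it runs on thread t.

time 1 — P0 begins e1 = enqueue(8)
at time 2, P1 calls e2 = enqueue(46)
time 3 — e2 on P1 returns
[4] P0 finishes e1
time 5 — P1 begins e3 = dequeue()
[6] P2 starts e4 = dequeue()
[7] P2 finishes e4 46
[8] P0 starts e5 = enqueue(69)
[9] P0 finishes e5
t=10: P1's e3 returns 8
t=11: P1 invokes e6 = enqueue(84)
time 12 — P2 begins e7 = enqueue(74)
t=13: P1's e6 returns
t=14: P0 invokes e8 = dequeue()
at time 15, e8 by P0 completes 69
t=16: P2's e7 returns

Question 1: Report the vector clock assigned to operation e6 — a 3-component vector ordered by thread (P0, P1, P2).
Answer: (1, 3, 0)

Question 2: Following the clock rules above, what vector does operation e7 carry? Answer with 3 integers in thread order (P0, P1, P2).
Answer: (0, 1, 2)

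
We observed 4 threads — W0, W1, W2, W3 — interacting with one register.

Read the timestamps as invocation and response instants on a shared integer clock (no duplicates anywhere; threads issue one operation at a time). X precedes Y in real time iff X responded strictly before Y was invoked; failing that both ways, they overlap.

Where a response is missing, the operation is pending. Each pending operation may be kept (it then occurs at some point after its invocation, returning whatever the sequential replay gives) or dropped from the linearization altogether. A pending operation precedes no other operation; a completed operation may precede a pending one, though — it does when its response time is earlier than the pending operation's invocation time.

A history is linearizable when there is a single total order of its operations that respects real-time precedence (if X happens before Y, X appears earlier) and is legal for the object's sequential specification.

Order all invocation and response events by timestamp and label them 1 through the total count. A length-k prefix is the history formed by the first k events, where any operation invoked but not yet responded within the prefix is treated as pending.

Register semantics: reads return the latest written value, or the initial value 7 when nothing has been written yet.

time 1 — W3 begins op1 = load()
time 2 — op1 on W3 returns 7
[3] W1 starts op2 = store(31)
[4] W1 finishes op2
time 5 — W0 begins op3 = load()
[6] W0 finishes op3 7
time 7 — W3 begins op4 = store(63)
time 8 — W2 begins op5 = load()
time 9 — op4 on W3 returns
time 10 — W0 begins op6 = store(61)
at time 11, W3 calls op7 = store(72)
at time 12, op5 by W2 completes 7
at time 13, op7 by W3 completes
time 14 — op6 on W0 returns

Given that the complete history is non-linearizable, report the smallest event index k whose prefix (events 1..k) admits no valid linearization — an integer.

events 1..5 are still linearizable — one witness is op1, op2:
step 1: op1 load() → 7 — value 7
step 2: op2 store(31) — value 31
adding event 6 (op3 responds at 6) leaves no legal real-time order
one such order, op1, op2, op3, breaks at step 3 where op3 load() → 7 is illegal

6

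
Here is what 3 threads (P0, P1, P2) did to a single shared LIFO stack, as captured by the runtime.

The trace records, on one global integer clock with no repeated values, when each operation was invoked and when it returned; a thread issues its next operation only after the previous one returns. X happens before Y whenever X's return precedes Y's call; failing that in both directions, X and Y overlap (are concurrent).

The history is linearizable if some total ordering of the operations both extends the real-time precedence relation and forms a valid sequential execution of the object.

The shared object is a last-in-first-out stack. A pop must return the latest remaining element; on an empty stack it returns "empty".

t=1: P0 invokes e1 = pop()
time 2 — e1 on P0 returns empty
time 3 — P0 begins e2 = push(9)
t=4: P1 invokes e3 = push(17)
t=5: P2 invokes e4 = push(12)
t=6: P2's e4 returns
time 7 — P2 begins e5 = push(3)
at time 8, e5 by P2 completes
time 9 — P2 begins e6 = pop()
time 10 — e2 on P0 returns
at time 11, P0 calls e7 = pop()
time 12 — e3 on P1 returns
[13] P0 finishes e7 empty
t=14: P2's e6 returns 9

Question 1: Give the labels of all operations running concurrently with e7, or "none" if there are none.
concurrent with e7 ([11,13]): every op whose interval crosses 11..13
e1 [1,2]: before
e2 [3,10]: before
e3 [4,12]: concurrent
e4 [5,6]: before
e5 [7,8]: before
e6 [9,14]: concurrent

e3, e6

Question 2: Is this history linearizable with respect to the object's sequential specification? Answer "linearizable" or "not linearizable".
already the first 13 events (up to e7's response at time 13) admit no linearization; the first 12 still do
checked exhaustively: 15 real-time-consistent orders of 6 completed operations, zero legal LIFO stack replays
include/drop combinations of the 1 pending operation (e6) were all tried; none helps
one such order, e1, e2, e3, e4, e5, e7 (pending dropped), breaks at step 6 where e7 pop() → empty is illegal
one such order, e1, e2, e4, e3, e5, e7 (pending dropped), breaks at step 6 where e7 pop() → empty is illegal

not linearizable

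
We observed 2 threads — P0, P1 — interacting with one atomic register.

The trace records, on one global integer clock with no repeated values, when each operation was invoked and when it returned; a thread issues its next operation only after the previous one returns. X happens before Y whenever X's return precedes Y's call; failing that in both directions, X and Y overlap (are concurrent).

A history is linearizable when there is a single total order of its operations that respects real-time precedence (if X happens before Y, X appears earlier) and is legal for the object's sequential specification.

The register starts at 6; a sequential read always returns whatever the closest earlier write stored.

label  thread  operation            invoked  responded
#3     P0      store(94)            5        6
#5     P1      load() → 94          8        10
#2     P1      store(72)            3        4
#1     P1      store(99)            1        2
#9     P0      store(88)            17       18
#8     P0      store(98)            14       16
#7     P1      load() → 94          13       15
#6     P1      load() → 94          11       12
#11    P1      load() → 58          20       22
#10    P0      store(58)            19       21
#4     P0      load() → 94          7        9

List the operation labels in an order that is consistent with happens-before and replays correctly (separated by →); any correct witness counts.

#1 → #2 → #3 → #4 → #5 → #6 → #7 → #8 → #9 → #10 → #11

after step 1 (#1 store(99)): value 99
after step 2 (#2 store(72)): value 72
after step 3 (#3 store(94)): value 94
after step 4 (#4 load() → 94): value 94
after step 5 (#5 load() → 94): value 94
after step 6 (#6 load() → 94): value 94
after step 7 (#7 load() → 94): value 94
after step 8 (#8 store(98)): value 98
after step 9 (#9 store(88)): value 88
after step 10 (#10 store(58)): value 58
after step 11 (#11 load() → 58): value 58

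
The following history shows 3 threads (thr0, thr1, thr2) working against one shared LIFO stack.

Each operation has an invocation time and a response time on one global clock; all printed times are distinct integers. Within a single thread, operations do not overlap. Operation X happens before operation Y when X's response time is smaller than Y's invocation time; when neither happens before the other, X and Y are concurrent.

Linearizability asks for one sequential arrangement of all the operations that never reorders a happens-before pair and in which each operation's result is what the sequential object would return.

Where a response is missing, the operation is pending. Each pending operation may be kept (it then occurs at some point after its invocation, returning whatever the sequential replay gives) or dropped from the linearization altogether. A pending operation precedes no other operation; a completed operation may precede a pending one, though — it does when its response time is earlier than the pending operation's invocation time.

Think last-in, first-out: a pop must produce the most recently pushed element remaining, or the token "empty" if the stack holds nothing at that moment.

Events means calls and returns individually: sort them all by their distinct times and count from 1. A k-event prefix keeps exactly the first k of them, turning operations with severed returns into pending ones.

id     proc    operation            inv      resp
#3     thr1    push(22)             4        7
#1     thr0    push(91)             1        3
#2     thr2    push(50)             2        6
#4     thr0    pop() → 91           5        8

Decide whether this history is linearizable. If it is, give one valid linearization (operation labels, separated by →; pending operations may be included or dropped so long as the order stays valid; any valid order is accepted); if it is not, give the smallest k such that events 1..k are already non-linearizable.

linearizable — witness: #1 → #4 → #2 → #3

step 1: #1 push(91) — stack <91>
step 2: #4 pop() → 91 — stack <>
step 3: #2 push(50) — stack <50>
step 4: #3 push(22) — stack <50,22>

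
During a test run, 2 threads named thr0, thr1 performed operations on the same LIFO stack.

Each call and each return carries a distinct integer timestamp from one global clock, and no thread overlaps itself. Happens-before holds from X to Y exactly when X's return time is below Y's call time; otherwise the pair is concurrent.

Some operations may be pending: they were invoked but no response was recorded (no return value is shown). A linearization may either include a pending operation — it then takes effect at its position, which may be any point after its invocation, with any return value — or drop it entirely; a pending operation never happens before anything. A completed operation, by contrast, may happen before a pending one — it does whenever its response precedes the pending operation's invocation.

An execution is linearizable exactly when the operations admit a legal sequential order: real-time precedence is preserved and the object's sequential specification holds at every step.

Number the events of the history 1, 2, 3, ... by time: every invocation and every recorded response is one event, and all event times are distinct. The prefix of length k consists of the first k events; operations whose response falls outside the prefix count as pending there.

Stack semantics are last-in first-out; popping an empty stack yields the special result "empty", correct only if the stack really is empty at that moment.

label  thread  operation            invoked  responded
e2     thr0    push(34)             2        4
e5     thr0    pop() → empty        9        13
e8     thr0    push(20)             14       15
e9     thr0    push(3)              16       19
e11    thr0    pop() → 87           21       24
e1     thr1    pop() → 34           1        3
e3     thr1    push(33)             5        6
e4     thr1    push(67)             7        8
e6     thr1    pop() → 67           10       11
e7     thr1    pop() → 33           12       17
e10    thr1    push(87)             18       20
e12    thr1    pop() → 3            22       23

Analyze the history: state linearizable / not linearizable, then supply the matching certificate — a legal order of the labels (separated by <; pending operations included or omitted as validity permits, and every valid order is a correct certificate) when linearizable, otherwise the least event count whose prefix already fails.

linearizable — witness: e2 < e1 < e3 < e4 < e6 < e7 < e5 < e8 < e9 < e10 < e11 < e12

step 1: e2 push(34) — stack <34>
step 2: e1 pop() → 34 — stack <>
step 3: e3 push(33) — stack <33>
step 4: e4 push(67) — stack <33,67>
step 5: e6 pop() → 67 — stack <33>
step 6: e7 pop() → 33 — stack <>
step 7: e5 pop() → empty — stack <>
step 8: e8 push(20) — stack <20>
step 9: e9 push(3) — stack <20,3>
step 10: e10 push(87) — stack <20,3,87>
step 11: e11 pop() → 87 — stack <20,3>
step 12: e12 pop() → 3 — stack <20>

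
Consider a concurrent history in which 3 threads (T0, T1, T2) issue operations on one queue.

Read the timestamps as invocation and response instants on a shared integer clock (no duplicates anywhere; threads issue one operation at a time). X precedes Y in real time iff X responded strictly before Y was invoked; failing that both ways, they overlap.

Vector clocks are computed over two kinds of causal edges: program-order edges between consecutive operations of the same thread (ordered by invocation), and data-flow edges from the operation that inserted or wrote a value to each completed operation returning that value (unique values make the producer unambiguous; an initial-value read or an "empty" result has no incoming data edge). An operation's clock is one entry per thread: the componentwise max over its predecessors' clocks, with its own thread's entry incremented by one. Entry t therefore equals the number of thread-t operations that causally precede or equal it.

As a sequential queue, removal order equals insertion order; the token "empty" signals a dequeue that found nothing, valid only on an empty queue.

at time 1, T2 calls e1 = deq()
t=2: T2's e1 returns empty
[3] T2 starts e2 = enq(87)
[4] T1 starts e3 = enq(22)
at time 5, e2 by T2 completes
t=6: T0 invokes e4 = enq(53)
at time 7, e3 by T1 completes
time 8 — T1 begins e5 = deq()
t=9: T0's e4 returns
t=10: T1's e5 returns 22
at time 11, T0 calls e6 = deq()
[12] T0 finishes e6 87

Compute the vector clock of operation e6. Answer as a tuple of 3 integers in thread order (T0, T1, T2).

e1, invoked 1, has no incoming edges; only T2's bump applies → (0, 0, 1)
e3, invoked 4, has no incoming edges; only T1's bump applies → (0, 1, 0)
e4, invoked 6, has no incoming edges; only T0's bump applies → (1, 0, 0)
e2 (invocation 3): componentwise max over VC(e1)=(0, 0, 1), +1 at T2, giving (0, 0, 2)
e5 (invocation 8): componentwise max over VC(e3)=(0, 1, 0), +1 at T1, giving (0, 2, 0)
e6 (invocation 11): componentwise max over VC(e2)=(0, 0, 2), VC(e4)=(1, 0, 0), +1 at T0, giving (2, 0, 2)
target: VC(e6) = (2, 0, 2)

(2, 0, 2)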